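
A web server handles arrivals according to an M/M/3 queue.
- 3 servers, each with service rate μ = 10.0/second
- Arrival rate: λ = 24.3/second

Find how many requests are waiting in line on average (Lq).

Traffic intensity: ρ = λ/(cμ) = 24.3/(3×10.0) = 0.8100
Since ρ = 0.8100 < 1, system is stable.
Offered load a = λ/μ = cρ = 24.3/10.0 = 2.4300
P₀ = [ Σₙ₌₀^2 aⁿ/n! + a^3/(3!(1-ρ)) ]⁻¹
Σ = a^0/0! + a^1/1! + a^2/2! = 1.0000 + 2.4300 + 2.9525 = 6.3825
a^3/(3!(1-ρ)) = 14.3489/(6 × 0.1900) = 12.5868
P₀ = 1/(6.3825 + 12.5868) = 0.05272
Lq = P₀·a^3·ρ / (3!(1-ρ)²) = 0.052717 × 14.3489 × 0.81000 / (6 × 0.036100) = 2.8288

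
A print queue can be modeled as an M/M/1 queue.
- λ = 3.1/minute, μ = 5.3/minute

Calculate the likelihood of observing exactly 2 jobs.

ρ = λ/μ = 3.1/5.3 = 0.5849
P(n) = (1-ρ)ρⁿ
P(2) = (1-0.5849) × 0.5849^2
P(2) = 0.4151 × 0.3421
P(2) = 0.1420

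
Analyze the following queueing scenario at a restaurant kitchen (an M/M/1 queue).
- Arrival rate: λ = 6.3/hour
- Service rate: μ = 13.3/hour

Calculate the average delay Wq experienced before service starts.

First, compute utilization: ρ = λ/μ = 6.3/13.3 = 0.4737
For M/M/1: Wq = λ/(μ(μ-λ))
Wq = 6.3/(13.3 × (13.3-6.3))
Wq = 6.3/(13.3 × 7.00)
Wq = 0.06767 hours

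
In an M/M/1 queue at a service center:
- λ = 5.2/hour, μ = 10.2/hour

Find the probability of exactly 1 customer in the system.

ρ = λ/μ = 5.2/10.2 = 0.5098
P(n) = (1-ρ)ρⁿ
P(1) = (1-0.5098) × 0.5098^1
P(1) = 0.4902 × 0.5098
P(1) = 0.2499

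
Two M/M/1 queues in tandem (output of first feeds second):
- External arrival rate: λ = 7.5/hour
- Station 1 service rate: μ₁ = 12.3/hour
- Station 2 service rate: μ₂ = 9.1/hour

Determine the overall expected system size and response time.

By Jackson's theorem, each station behaves as independent M/M/1.
Station 1: ρ₁ = 7.5/12.3 = 0.6098, L₁ = ρ₁/(1-ρ₁) = λ/(μ₁-λ) = 7.5/4.80 = 1.5625
Station 2: ρ₂ = 7.5/9.1 = 0.8242, L₂ = ρ₂/(1-ρ₂) = λ/(μ₂-λ) = 7.5/1.60 = 4.6875
Total: L = L₁ + L₂ = 1.5625 + 4.6875 = 6.2500
W = L/λ = 6.2500/7.5 = 0.8333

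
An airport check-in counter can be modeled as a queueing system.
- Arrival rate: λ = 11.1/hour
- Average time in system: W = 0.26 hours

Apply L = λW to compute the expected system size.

Little's Law: L = λW
L = 11.1 × 0.26 = 2.8860 passengers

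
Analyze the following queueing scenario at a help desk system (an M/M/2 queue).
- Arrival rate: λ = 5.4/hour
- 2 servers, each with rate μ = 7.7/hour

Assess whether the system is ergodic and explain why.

Stability requires ρ = λ/(cμ) < 1
ρ = 5.4/(2 × 7.7) = 5.4/15.40 = 0.3506
Since 0.3506 < 1, the system is STABLE.
The servers are busy 35.06% of the time.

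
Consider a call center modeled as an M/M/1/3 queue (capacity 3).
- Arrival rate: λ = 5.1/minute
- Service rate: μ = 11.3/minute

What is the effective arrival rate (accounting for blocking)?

ρ = λ/μ = 5.1/11.3 = 0.45133
P₀ = (1-ρ)/(1-ρ^(K+1)) = (1-0.45133)/(1-0.45133^4) = 0.54867/0.95851 = 0.5724
P_K = P₀×ρ^K = 0.5724 × 0.45133^3 = 0.5724 × 0.09194 = 0.05263
λ_eff = λ(1-P_K) = 5.1 × (1 - 0.05263) = 5.1 × 0.94737 = 4.8316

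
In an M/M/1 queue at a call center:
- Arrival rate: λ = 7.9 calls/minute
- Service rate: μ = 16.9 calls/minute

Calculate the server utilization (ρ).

Server utilization: ρ = λ/μ
ρ = 7.9/16.9 = 0.4675
The server is busy 46.75% of the time.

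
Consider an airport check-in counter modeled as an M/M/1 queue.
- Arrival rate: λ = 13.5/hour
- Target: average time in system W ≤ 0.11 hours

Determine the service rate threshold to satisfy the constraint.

For M/M/1: W = 1/(μ-λ)
Need W ≤ 0.11, so 1/(μ-λ) ≤ 0.11
μ - λ ≥ 1/0.11 = 9.0909
μ ≥ 13.5 + 9.0909 = 22.5909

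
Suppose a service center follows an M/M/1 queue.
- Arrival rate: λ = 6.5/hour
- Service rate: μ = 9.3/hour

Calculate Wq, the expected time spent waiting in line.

First, compute utilization: ρ = λ/μ = 6.5/9.3 = 0.6989
For M/M/1: Wq = λ/(μ(μ-λ))
Wq = 6.5/(9.3 × (9.3-6.5))
Wq = 6.5/(9.3 × 2.80)
Wq = 0.2496 hours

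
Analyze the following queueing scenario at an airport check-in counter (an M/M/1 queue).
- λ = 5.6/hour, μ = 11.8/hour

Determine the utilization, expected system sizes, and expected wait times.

Step 1: ρ = λ/μ = 5.6/11.8 = 0.4746
Step 2: L = λ/(μ-λ) = 5.6/6.20 = 0.9032
Step 3: Lq = λ²/(μ(μ-λ)) = 31.36/(11.8×6.20) = 0.4286
Step 4: W = 1/(μ-λ) = 1/6.20 = 0.16129
Step 5: Wq = λ/(μ(μ-λ)) = 5.6/(11.8×6.20) = 0.07654
Step 6: P(0) = 1-ρ = 0.5254
Verify: L = λW = 5.6×0.16129 = 0.9032 ✔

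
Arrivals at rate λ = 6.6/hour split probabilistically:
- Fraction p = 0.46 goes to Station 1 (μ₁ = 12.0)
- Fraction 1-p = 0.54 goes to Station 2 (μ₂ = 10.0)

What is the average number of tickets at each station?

Effective rates: λ₁ = 6.6×0.46 = 3.036, λ₂ = 6.6×0.54 = 3.564
Station 1: ρ₁ = 3.036/12.0 = 0.2530, L₁ = ρ₁/(1-ρ₁) = 0.2530/(1-0.2530) = 0.3387
Station 2: ρ₂ = 3.564/10.0 = 0.3564, L₂ = ρ₂/(1-ρ₂) = 0.3564/(1-0.3564) = 0.5538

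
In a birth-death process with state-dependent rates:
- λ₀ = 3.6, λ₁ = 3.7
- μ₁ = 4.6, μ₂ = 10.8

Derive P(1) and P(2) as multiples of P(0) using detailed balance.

Balance equations:
State 0: λ₀P₀ = μ₁P₁ → P₁ = (λ₀/μ₁)P₀ = (3.6/4.6)P₀ = 0.7826P₀
State 1: P₂ = (λ₀λ₁)/(μ₁μ₂)P₀ = (3.6×3.7)/(4.6×10.8)P₀ = 0.2681P₀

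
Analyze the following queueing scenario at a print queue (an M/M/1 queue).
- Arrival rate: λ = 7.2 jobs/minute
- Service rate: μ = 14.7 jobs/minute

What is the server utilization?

Server utilization: ρ = λ/μ
ρ = 7.2/14.7 = 0.4898
The server is busy 48.98% of the time.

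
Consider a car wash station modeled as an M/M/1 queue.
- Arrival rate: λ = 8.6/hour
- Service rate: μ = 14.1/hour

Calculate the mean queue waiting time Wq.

First, compute utilization: ρ = λ/μ = 8.6/14.1 = 0.6099
For M/M/1: Wq = λ/(μ(μ-λ))
Wq = 8.6/(14.1 × (14.1-8.6))
Wq = 8.6/(14.1 × 5.50)
Wq = 0.1109 hours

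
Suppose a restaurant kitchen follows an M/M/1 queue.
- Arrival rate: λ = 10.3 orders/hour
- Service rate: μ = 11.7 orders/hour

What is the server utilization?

Server utilization: ρ = λ/μ
ρ = 10.3/11.7 = 0.8803
The server is busy 88.03% of the time.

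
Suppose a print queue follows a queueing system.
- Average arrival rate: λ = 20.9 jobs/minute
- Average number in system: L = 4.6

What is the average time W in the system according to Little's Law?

Little's Law: L = λW, so W = L/λ
W = 4.6/20.9 = 0.2201 minutes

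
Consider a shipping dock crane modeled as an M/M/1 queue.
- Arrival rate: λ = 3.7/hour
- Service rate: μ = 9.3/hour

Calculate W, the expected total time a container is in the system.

First, compute utilization: ρ = λ/μ = 3.7/9.3 = 0.3978
For M/M/1: W = 1/(μ-λ)
W = 1/(9.3-3.7) = 1/5.60
W = 0.1786 hours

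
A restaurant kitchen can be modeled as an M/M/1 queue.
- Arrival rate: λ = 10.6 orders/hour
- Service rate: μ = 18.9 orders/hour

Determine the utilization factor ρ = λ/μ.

Server utilization: ρ = λ/μ
ρ = 10.6/18.9 = 0.5608
The server is busy 56.08% of the time.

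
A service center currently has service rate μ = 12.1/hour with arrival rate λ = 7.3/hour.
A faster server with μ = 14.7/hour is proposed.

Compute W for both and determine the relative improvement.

System 1: ρ₁ = 7.3/12.1 = 0.6033, W₁ = 1/(12.1-7.3) = 0.2083
System 2: ρ₂ = 7.3/14.7 = 0.4966, W₂ = 1/(14.7-7.3) = 0.1351
Improvement: (W₁-W₂)/W₁ = (0.2083-0.1351)/0.2083 = 35.14%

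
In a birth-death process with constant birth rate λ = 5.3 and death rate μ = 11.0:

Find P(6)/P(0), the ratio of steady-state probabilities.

For constant rates: P(n)/P(0) = (λ/μ)^n
P(6)/P(0) = (5.3/11.0)^6 = 0.4818^6 = 0.01251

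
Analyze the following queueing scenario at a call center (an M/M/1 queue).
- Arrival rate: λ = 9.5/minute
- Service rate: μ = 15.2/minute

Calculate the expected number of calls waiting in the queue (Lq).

ρ = λ/μ = 9.5/15.2 = 0.6250
For M/M/1: Lq = λ²/(μ(μ-λ))
Lq = 90.25/(15.2 × 5.70)
Lq = 1.0417 calls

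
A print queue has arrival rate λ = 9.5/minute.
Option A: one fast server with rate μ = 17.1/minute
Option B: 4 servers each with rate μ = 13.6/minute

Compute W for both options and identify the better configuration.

Option A: single server μ = 17.1 (M/M/1)
  ρ_A = 9.5/17.1 = 0.5556
  W_A = 1/(μ-λ) = 1/(17.1-9.5) = 1/7.60 = 0.1316

Option B: 4 servers μ = 13.6 (M/M/4)
  ρ_B = λ/(cμ) = 9.5/(4×13.6) = 0.1746
  Offered load a = λ/μ = cρ = 9.5/13.6 = 0.6985
  P₀ = [ Σₙ₌₀^3 aⁿ/n! + a^4/(4!(1-ρ)) ]⁻¹
  Σ = a^0/0! + a^1/1! + a^2/2! + a^3/3! = 1.0000 + 0.6985 + 0.2440 + 0.05681 = 1.9993
  a^4/(4!(1-ρ)) = 0.2381/(24 × 0.8254) = 0.01202
  P₀ = 1/(1.9993 + 0.01202) = 0.4972
  Lq = P₀·a^4·ρ / (4!(1-ρ)²) = 0.4972 × 0.2381 × 0.1746 / (24 × 0.6812) = 0.001264
  Wq_B = Lq/λ = 0.001264/9.5 = 0.0001331
  W_B = Wq_B + 1/μ = 0.0001331 + 0.07353 = 0.07366

Since W_B = 0.07366 < W_A = 0.1316, Option B (multiple servers) has the shorter time in system.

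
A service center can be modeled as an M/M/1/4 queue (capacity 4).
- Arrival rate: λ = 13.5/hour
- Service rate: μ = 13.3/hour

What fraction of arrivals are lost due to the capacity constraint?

ρ = λ/μ = 13.5/13.3 = 1.0150
P₀ = (1-ρ)/(1-ρ^(K+1)) = (1-1.0150)/(1-1.0150^5) = -0.01500/-0.07728 = 0.1941
P_K = P₀×ρ^K = 0.1941 × 1.0150^4 = 0.1941 × 1.0614 = 0.2060
Blocking probability = 20.60%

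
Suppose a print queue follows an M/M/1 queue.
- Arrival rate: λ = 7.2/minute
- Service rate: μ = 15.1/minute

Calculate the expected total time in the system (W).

First, compute utilization: ρ = λ/μ = 7.2/15.1 = 0.4768
For M/M/1: W = 1/(μ-λ)
W = 1/(15.1-7.2) = 1/7.90
W = 0.1266 minutes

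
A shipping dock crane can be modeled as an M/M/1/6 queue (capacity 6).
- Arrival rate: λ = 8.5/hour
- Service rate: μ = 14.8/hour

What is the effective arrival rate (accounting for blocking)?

ρ = λ/μ = 8.5/14.8 = 0.57432
P₀ = (1-ρ)/(1-ρ^(K+1)) = (1-0.57432)/(1-0.57432^7) = 0.42568/0.97939 = 0.4346
P_K = P₀×ρ^K = 0.4346 × 0.57432^6 = 0.4346 × 0.03589 = 0.01560
λ_eff = λ(1-P_K) = 8.5 × (1 - 0.01560) = 8.5 × 0.9844 = 8.3674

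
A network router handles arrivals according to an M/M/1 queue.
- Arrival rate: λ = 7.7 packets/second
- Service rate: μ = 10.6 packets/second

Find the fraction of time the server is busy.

Server utilization: ρ = λ/μ
ρ = 7.7/10.6 = 0.7264
The server is busy 72.64% of the time.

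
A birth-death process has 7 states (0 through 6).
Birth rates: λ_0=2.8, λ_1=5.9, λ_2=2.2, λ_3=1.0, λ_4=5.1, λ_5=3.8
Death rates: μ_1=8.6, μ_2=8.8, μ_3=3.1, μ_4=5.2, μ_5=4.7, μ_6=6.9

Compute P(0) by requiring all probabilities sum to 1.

Ratios P(n)/P(0) = (λ₀···λₙ₋₁)/(μ₁···μₙ):
P(1)/P(0) = (2.8)/(8.6) = 0.3256
P(2)/P(0) = (2.8×5.9)/(8.6×8.8) = 0.2183
P(3)/P(0) = (2.8×5.9×2.2)/(8.6×8.8×3.1) = 0.1549
P(4)/P(0) = (2.8×5.9×2.2×1.0)/(8.6×8.8×3.1×5.2) = 0.02979
P(5)/P(0) = (2.8×5.9×2.2×1.0×5.1)/(8.6×8.8×3.1×5.2×4.7) = 0.03233
P(6)/P(0) = (2.8×5.9×2.2×1.0×5.1×3.8)/(8.6×8.8×3.1×5.2×4.7×6.9) = 0.01780

Normalization: ∑ P(n) = 1
P(0) × (1.0000 + 0.3256 + 0.2183 + 0.1549 + 0.02979 + 0.03233 + 0.01780) = 1
P(0) × 1.7787 = 1
P(0) = 1/1.7787 = 0.5622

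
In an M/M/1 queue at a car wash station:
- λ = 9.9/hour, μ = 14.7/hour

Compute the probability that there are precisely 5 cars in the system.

ρ = λ/μ = 9.9/14.7 = 0.67347
P(n) = (1-ρ)ρⁿ
P(5) = (1-0.67347) × 0.67347^5
P(5) = 0.32653 × 0.13855
P(5) = 0.04524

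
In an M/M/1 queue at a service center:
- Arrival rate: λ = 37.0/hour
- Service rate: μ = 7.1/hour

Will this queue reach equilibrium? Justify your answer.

Stability requires ρ = λ/(cμ) < 1
ρ = 37.0/(1 × 7.1) = 37.0/7.10 = 5.2113
Since 5.2113 ≥ 1, the system is UNSTABLE.
Queue grows without bound. Need μ > λ = 37.0.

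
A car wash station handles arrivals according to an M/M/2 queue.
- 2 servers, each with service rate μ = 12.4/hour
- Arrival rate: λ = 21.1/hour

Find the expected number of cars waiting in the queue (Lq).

Traffic intensity: ρ = λ/(cμ) = 21.1/(2×12.4) = 0.8508
Since ρ = 0.8508 < 1, system is stable.
Offered load a = λ/μ = cρ = 21.1/12.4 = 1.7016
P₀ = [ Σₙ₌₀^1 aⁿ/n! + a^2/(2!(1-ρ)) ]⁻¹
Σ = a^0/0! + a^1/1! = 1.0000 + 1.7016 = 2.7016
a^2/(2!(1-ρ)) = 2.89549/(2 × 0.149194) = 9.7038
P₀ = 1/(2.7016 + 9.7038) = 0.08061
Lq = P₀·a^2·ρ / (2!(1-ρ)²) = 0.080610 × 2.8955 × 0.85081 / (2 × 0.022259) = 4.4608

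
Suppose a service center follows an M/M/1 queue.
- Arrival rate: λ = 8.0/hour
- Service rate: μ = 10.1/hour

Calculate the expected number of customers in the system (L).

ρ = λ/μ = 8.0/10.1 = 0.7921
For M/M/1: L = λ/(μ-λ)
L = 8.0/(10.1-8.0) = 8.0/2.10
L = 3.8095 customers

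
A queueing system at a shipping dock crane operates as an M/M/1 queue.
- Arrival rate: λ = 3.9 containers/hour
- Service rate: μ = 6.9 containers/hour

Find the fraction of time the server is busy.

Server utilization: ρ = λ/μ
ρ = 3.9/6.9 = 0.5652
The server is busy 56.52% of the time.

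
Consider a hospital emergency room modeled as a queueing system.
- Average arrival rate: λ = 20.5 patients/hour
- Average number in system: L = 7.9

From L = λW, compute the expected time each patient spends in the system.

Little's Law: L = λW, so W = L/λ
W = 7.9/20.5 = 0.3854 hours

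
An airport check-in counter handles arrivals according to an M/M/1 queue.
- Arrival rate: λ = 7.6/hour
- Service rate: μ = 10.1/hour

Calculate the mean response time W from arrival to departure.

First, compute utilization: ρ = λ/μ = 7.6/10.1 = 0.7525
For M/M/1: W = 1/(μ-λ)
W = 1/(10.1-7.6) = 1/2.50
W = 0.4000 hours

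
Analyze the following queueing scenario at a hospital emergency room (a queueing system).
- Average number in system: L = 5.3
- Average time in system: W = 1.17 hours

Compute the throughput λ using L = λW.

Little's Law: L = λW, so λ = L/W
λ = 5.3/1.17 = 4.5299 patients/hour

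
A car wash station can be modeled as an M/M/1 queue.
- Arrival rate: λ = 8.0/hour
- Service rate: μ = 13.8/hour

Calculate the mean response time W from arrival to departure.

First, compute utilization: ρ = λ/μ = 8.0/13.8 = 0.5797
For M/M/1: W = 1/(μ-λ)
W = 1/(13.8-8.0) = 1/5.80
W = 0.1724 hours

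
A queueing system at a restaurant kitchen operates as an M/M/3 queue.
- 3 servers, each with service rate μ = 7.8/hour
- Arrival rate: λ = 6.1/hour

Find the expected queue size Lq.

Traffic intensity: ρ = λ/(cμ) = 6.1/(3×7.8) = 0.2607
Since ρ = 0.2607 < 1, system is stable.
Offered load a = λ/μ = cρ = 6.1/7.8 = 0.7821
P₀ = [ Σₙ₌₀^2 aⁿ/n! + a^3/(3!(1-ρ)) ]⁻¹
Σ = a^0/0! + a^1/1! + a^2/2! = 1.0000 + 0.7821 + 0.3058 = 2.0879
a^3/(3!(1-ρ)) = 0.4783/(6 × 0.7393) = 0.1078
P₀ = 1/(2.0879 + 0.1078) = 0.4554
Lq = P₀·a^3·ρ / (3!(1-ρ)²) = 0.45544 × 0.47831 × 0.26068 / (6 × 0.54659) = 0.01732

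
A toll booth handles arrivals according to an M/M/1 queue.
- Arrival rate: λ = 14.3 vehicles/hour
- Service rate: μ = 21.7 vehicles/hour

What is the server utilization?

Server utilization: ρ = λ/μ
ρ = 14.3/21.7 = 0.6590
The server is busy 65.90% of the time.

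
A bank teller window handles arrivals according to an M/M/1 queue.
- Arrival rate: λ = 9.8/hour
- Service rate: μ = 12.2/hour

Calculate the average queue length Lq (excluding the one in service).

ρ = λ/μ = 9.8/12.2 = 0.8033
For M/M/1: Lq = λ²/(μ(μ-λ))
Lq = 96.04/(12.2 × 2.40)
Lq = 3.2801 transactions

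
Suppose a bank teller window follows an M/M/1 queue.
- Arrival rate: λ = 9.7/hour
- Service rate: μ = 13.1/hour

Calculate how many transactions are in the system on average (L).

ρ = λ/μ = 9.7/13.1 = 0.7405
For M/M/1: L = λ/(μ-λ)
L = 9.7/(13.1-9.7) = 9.7/3.40
L = 2.8529 transactions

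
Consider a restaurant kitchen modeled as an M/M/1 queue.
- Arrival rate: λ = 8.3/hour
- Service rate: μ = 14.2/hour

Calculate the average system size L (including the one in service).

ρ = λ/μ = 8.3/14.2 = 0.5845
For M/M/1: L = λ/(μ-λ)
L = 8.3/(14.2-8.3) = 8.3/5.90
L = 1.4068 orders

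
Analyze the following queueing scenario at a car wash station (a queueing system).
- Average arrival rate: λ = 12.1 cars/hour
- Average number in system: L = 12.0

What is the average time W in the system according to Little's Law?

Little's Law: L = λW, so W = L/λ
W = 12.0/12.1 = 0.9917 hours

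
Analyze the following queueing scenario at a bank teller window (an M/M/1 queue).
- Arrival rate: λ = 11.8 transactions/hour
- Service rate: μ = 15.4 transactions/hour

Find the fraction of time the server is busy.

Server utilization: ρ = λ/μ
ρ = 11.8/15.4 = 0.7662
The server is busy 76.62% of the time.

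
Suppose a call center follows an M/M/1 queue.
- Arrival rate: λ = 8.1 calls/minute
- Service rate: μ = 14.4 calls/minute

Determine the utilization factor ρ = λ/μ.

Server utilization: ρ = λ/μ
ρ = 8.1/14.4 = 0.5625
The server is busy 56.25% of the time.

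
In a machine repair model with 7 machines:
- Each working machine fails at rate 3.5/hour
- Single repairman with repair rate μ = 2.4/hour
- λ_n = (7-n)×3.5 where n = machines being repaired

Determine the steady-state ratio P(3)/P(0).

P(3)/P(0) = ∏_{i=0}^{3-1} λ_i/μ_{i+1}
= (7-0)×3.5/2.4 × (7-1)×3.5/2.4 × (7-2)×3.5/2.4
= 651.3129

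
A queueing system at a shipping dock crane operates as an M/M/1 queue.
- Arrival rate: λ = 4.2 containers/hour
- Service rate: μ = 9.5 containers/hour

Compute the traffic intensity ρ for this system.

Server utilization: ρ = λ/μ
ρ = 4.2/9.5 = 0.4421
The server is busy 44.21% of the time.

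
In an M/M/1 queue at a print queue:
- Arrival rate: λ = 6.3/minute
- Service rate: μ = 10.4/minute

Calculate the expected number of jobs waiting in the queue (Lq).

ρ = λ/μ = 6.3/10.4 = 0.6058
For M/M/1: Lq = λ²/(μ(μ-λ))
Lq = 39.69/(10.4 × 4.10)
Lq = 0.9308 jobs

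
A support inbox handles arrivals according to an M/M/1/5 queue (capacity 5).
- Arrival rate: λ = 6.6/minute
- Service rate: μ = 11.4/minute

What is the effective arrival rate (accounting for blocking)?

ρ = λ/μ = 6.6/11.4 = 0.57895
P₀ = (1-ρ)/(1-ρ^(K+1)) = (1-0.57895)/(1-0.57895^6) = 0.42105/0.96234 = 0.4375
P_K = P₀×ρ^K = 0.4375 × 0.57895^5 = 0.4375 × 0.06504 = 0.02846
λ_eff = λ(1-P_K) = 6.6 × (1 - 0.02846) = 6.6 × 0.97154 = 6.4122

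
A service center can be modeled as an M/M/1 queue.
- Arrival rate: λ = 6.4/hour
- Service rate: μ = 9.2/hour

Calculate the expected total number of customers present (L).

ρ = λ/μ = 6.4/9.2 = 0.6957
For M/M/1: L = λ/(μ-λ)
L = 6.4/(9.2-6.4) = 6.4/2.80
L = 2.2857 customers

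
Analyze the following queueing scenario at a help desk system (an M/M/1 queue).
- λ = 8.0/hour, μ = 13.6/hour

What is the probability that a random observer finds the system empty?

ρ = λ/μ = 8.0/13.6 = 0.5882
P(0) = 1 - ρ = 1 - 0.5882 = 0.4118
The server is idle 41.18% of the time.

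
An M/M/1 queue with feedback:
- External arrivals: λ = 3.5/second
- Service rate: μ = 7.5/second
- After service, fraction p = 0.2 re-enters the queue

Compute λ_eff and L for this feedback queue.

Effective arrival rate: λ_eff = λ/(1-p) = 3.5/(1-0.2) = 3.5/0.80 = 4.3750
ρ = λ_eff/μ = 4.3750/7.5 = 0.58333
L = ρ/(1-ρ) = 0.58333/(1-0.58333) = 1.4000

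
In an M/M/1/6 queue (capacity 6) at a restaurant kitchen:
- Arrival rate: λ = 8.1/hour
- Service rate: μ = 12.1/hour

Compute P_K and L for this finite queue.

ρ = λ/μ = 8.1/12.1 = 0.66942
P₀ = (1-ρ)/(1-ρ^(K+1)) = (1-0.66942)/(1-0.66942^7) = 0.3306/0.9398 = 0.3518
P_K = P₀×ρ^K = 0.3518 × 0.66942^6 = 0.3518 × 0.08999 = 0.03166
Blocking probability P_6 = 0.03166 (3.17%)
L = ρ[1 - (K+1)ρ^K + Kρ^(K+1)] / [(1-ρ)(1-ρ^(K+1))]
L = 0.66942 × (1 - 7×0.08999 + 6×0.06024) / ((1 - 0.66942) × (1 - 0.06024)) = 1.5763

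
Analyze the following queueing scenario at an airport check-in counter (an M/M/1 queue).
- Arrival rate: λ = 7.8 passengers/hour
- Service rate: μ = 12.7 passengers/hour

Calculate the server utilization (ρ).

Server utilization: ρ = λ/μ
ρ = 7.8/12.7 = 0.6142
The server is busy 61.42% of the time.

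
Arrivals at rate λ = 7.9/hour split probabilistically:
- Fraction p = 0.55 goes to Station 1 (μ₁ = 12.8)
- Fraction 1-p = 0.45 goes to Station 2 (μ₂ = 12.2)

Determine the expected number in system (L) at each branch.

Effective rates: λ₁ = 7.9×0.55 = 4.345, λ₂ = 7.9×0.45 = 3.555
Station 1: ρ₁ = 4.345/12.8 = 0.33945, L₁ = ρ₁/(1-ρ₁) = 0.33945/(1-0.33945) = 0.5139
Station 2: ρ₂ = 3.555/12.2 = 0.2914, L₂ = ρ₂/(1-ρ₂) = 0.2914/(1-0.2914) = 0.4112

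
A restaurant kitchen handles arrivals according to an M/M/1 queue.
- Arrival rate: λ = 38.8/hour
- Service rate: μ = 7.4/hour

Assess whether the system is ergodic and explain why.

Stability requires ρ = λ/(cμ) < 1
ρ = 38.8/(1 × 7.4) = 38.8/7.40 = 5.2432
Since 5.2432 ≥ 1, the system is UNSTABLE.
Queue grows without bound. Need μ > λ = 38.8.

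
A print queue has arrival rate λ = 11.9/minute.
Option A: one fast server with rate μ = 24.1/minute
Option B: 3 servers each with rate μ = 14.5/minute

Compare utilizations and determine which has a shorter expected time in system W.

Option A: single server μ = 24.1 (M/M/1)
  ρ_A = 11.9/24.1 = 0.4938
  W_A = 1/(μ-λ) = 1/(24.1-11.9) = 1/12.20 = 0.08197

Option B: 3 servers μ = 14.5 (M/M/3)
  ρ_B = λ/(cμ) = 11.9/(3×14.5) = 0.2736
  Offered load a = λ/μ = cρ = 11.9/14.5 = 0.8207
  P₀ = [ Σₙ₌₀^2 aⁿ/n! + a^3/(3!(1-ρ)) ]⁻¹
  Σ = a^0/0! + a^1/1! + a^2/2! = 1.0000 + 0.8207 + 0.3368 = 2.1575
  a^3/(3!(1-ρ)) = 0.5528/(6 × 0.7264) = 0.1268
  P₀ = 1/(2.1575 + 0.1268) = 0.4378
  Lq = P₀·a^3·ρ / (3!(1-ρ)²) = 0.4378 × 0.5528 × 0.2736 / (6 × 0.5277) = 0.02091
  Wq_B = Lq/λ = 0.020907/11.9 = 0.0017569
  W_B = Wq_B + 1/μ = 0.0017569 + 0.068966 = 0.07072

Since W_B = 0.07072 < W_A = 0.08197, Option B (multiple servers) has the shorter time in system.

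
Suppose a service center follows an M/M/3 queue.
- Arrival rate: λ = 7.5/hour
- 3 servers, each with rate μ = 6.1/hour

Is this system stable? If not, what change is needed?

Stability requires ρ = λ/(cμ) < 1
ρ = 7.5/(3 × 6.1) = 7.5/18.30 = 0.4098
Since 0.4098 < 1, the system is STABLE.
The servers are busy 40.98% of the time.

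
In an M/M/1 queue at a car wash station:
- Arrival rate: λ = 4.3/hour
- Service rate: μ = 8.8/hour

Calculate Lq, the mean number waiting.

ρ = λ/μ = 4.3/8.8 = 0.4886
For M/M/1: Lq = λ²/(μ(μ-λ))
Lq = 18.49/(8.8 × 4.50)
Lq = 0.4669 cars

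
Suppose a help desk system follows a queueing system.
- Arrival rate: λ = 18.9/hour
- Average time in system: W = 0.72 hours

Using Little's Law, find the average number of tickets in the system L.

Little's Law: L = λW
L = 18.9 × 0.72 = 13.6080 tickets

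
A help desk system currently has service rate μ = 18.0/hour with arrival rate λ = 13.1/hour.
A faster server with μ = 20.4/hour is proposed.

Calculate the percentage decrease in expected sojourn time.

System 1: ρ₁ = 13.1/18.0 = 0.7278, W₁ = 1/(18.0-13.1) = 0.2041
System 2: ρ₂ = 13.1/20.4 = 0.6422, W₂ = 1/(20.4-13.1) = 0.1370
Improvement: (W₁-W₂)/W₁ = (0.2041-0.1370)/0.2041 = 32.88%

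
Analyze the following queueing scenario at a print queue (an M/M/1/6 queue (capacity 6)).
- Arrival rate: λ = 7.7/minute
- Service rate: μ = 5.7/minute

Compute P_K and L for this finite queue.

ρ = λ/μ = 7.7/5.7 = 1.3509
P₀ = (1-ρ)/(1-ρ^(K+1)) = (1-1.3509)/(1-1.3509^7) = -0.3509/-7.2104 = 0.04867
P_K = P₀×ρ^K = 0.04867 × 1.3509^6 = 0.04867 × 6.0777 = 0.2958
Blocking probability P_6 = 0.2958 (29.58%)
L = ρ[1 - (K+1)ρ^K + Kρ^(K+1)] / [(1-ρ)(1-ρ^(K+1))]
L = 1.3509 × (1 - 7×6.07770 + 6×8.21036) / ((1 - 1.3509) × (1 - 8.21036)) = 4.1210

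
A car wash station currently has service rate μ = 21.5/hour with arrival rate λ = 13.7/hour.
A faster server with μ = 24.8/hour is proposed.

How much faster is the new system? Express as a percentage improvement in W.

System 1: ρ₁ = 13.7/21.5 = 0.6372, W₁ = 1/(21.5-13.7) = 0.1282
System 2: ρ₂ = 13.7/24.8 = 0.5524, W₂ = 1/(24.8-13.7) = 0.09009
Improvement: (W₁-W₂)/W₁ = (0.1282-0.09009)/0.1282 = 29.73%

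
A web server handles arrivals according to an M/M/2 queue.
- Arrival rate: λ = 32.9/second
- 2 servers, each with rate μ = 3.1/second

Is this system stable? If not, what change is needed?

Stability requires ρ = λ/(cμ) < 1
ρ = 32.9/(2 × 3.1) = 32.9/6.20 = 5.3065
Since 5.3065 ≥ 1, the system is UNSTABLE.
Need c > λ/μ = 32.9/3.1 = 10.61.
Minimum servers needed: c = 11.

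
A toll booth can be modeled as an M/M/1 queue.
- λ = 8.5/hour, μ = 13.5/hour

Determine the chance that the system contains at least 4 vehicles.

ρ = λ/μ = 8.5/13.5 = 0.62963
P(N ≥ n) = ρⁿ
P(N ≥ 4) = 0.62963^4
P(N ≥ 4) = 0.1572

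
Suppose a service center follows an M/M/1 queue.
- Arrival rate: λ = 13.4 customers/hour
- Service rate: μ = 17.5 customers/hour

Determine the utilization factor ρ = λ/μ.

Server utilization: ρ = λ/μ
ρ = 13.4/17.5 = 0.7657
The server is busy 76.57% of the time.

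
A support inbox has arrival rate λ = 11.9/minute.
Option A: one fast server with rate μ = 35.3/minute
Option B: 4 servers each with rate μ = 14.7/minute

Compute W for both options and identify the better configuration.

Option A: single server μ = 35.3 (M/M/1)
  ρ_A = 11.9/35.3 = 0.3371
  W_A = 1/(μ-λ) = 1/(35.3-11.9) = 1/23.40 = 0.04274

Option B: 4 servers μ = 14.7 (M/M/4)
  ρ_B = λ/(cμ) = 11.9/(4×14.7) = 0.2024
  Offered load a = λ/μ = cρ = 11.9/14.7 = 0.8095
  P₀ = [ Σₙ₌₀^3 aⁿ/n! + a^4/(4!(1-ρ)) ]⁻¹
  Σ = a^0/0! + a^1/1! + a^2/2! + a^3/3! = 1.0000 + 0.8095 + 0.3277 + 0.08842 = 2.2256
  a^4/(4!(1-ρ)) = 0.42946/(24 × 0.79762) = 0.02243
  P₀ = 1/(2.2256 + 0.02243) = 0.4448
  Lq = P₀·a^4·ρ / (4!(1-ρ)²) = 0.4448 × 0.4295 × 0.2024 / (24 × 0.6362) = 0.002532
  Wq_B = Lq/λ = 0.002532/11.9 = 0.0002128
  W_B = Wq_B + 1/μ = 0.0002128 + 0.06803 = 0.06824

Since W_A = 0.04274 < W_B = 0.06824, Option A (single fast server) has the shorter time in system.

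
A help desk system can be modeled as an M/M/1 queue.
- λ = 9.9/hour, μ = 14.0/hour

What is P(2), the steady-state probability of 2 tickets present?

ρ = λ/μ = 9.9/14.0 = 0.7071
P(n) = (1-ρ)ρⁿ
P(2) = (1-0.7071) × 0.7071^2
P(2) = 0.2929 × 0.5000
P(2) = 0.1464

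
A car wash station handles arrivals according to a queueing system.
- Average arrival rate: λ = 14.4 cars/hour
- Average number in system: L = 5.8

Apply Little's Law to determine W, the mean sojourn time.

Little's Law: L = λW, so W = L/λ
W = 5.8/14.4 = 0.4028 hours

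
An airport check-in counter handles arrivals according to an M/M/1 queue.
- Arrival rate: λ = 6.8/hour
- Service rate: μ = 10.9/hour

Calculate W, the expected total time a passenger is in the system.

First, compute utilization: ρ = λ/μ = 6.8/10.9 = 0.6239
For M/M/1: W = 1/(μ-λ)
W = 1/(10.9-6.8) = 1/4.10
W = 0.2439 hours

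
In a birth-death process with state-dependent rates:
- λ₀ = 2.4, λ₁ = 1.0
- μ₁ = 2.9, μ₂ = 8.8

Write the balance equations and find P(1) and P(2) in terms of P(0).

Balance equations:
State 0: λ₀P₀ = μ₁P₁ → P₁ = (λ₀/μ₁)P₀ = (2.4/2.9)P₀ = 0.8276P₀
State 1: P₂ = (λ₀λ₁)/(μ₁μ₂)P₀ = (2.4×1.0)/(2.9×8.8)P₀ = 0.09404P₀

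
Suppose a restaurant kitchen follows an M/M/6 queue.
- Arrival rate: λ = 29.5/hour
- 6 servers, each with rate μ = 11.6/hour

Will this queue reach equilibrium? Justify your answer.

Stability requires ρ = λ/(cμ) < 1
ρ = 29.5/(6 × 11.6) = 29.5/69.60 = 0.4239
Since 0.4239 < 1, the system is STABLE.
The servers are busy 42.39% of the time.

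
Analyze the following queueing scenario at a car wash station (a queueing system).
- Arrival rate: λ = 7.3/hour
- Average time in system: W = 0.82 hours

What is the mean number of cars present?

Little's Law: L = λW
L = 7.3 × 0.82 = 5.9860 cars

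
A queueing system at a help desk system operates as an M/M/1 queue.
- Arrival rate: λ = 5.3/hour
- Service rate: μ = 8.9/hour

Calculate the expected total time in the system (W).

First, compute utilization: ρ = λ/μ = 5.3/8.9 = 0.5955
For M/M/1: W = 1/(μ-λ)
W = 1/(8.9-5.3) = 1/3.60
W = 0.2778 hours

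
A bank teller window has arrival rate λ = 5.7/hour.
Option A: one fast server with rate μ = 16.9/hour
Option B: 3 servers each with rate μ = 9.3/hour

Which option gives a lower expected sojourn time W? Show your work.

Option A: single server μ = 16.9 (M/M/1)
  ρ_A = 5.7/16.9 = 0.3373
  W_A = 1/(μ-λ) = 1/(16.9-5.7) = 1/11.20 = 0.08929

Option B: 3 servers μ = 9.3 (M/M/3)
  ρ_B = λ/(cμ) = 5.7/(3×9.3) = 0.2043
  Offered load a = λ/μ = cρ = 5.7/9.3 = 0.6129
  P₀ = [ Σₙ₌₀^2 aⁿ/n! + a^3/(3!(1-ρ)) ]⁻¹
  Σ = a^0/0! + a^1/1! + a^2/2! = 1.0000 + 0.6129 + 0.1878 = 1.8007
  a^3/(3!(1-ρ)) = 0.23024/(6 × 0.79570) = 0.04823
  P₀ = 1/(1.80073 + 0.0482254) = 0.5408
  Lq = P₀·a^3·ρ / (3!(1-ρ)²) = 0.54085 × 0.23024 × 0.20430 / (6 × 0.63314) = 0.006697
  Wq_B = Lq/λ = 0.006697/5.7 = 0.001175
  W_B = Wq_B + 1/μ = 0.001175 + 0.1075 = 0.1087

Since W_A = 0.08929 < W_B = 0.1087, Option A (single fast server) has the shorter time in system.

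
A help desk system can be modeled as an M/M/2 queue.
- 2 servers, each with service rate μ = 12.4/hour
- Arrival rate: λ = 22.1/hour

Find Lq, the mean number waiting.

Traffic intensity: ρ = λ/(cμ) = 22.1/(2×12.4) = 0.8911
Since ρ = 0.8911 < 1, system is stable.
Offered load a = λ/μ = cρ = 22.1/12.4 = 1.7823
P₀ = [ Σₙ₌₀^1 aⁿ/n! + a^2/(2!(1-ρ)) ]⁻¹
Σ = a^0/0! + a^1/1! = 1.0000 + 1.7823 = 2.7823
a^2/(2!(1-ρ)) = 3.17644/(2 × 0.108871) = 14.5881
P₀ = 1/(2.7823 + 14.5881) = 0.05757
Lq = P₀·a^2·ρ / (2!(1-ρ)²) = 0.0575693 × 3.17644 × 0.891129 / (2 × 0.0118529) = 6.8741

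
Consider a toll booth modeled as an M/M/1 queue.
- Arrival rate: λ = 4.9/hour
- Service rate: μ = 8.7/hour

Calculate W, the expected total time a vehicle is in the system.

First, compute utilization: ρ = λ/μ = 4.9/8.7 = 0.5632
For M/M/1: W = 1/(μ-λ)
W = 1/(8.7-4.9) = 1/3.80
W = 0.2632 hours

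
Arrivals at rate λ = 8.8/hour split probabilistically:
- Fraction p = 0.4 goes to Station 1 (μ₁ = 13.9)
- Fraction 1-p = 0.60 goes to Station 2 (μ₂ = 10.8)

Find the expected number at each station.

Effective rates: λ₁ = 8.8×0.4 = 3.52, λ₂ = 8.8×0.60 = 5.28
Station 1: ρ₁ = 3.52/13.9 = 0.25324, L₁ = ρ₁/(1-ρ₁) = 0.25324/(1-0.25324) = 0.3391
Station 2: ρ₂ = 5.28/10.8 = 0.48889, L₂ = ρ₂/(1-ρ₂) = 0.48889/(1-0.48889) = 0.9565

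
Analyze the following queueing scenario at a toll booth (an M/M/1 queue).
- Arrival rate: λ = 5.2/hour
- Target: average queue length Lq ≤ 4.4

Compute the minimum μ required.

For M/M/1: Lq = λ²/(μ(μ-λ))
Need Lq ≤ 4.4, i.e. μ(μ-λ) ≥ λ²/4.4
μ² - 5.2μ - 27.04/4.4 ≥ 0  →  μ² - 5.2μ - 6.14545 ≥ 0
Quadratic formula (positive root): μ = [λ + √(λ² + 4×6.14545)]/2
Discriminant: 27.04 + 4×6.14545 = 51.6218, √51.6218 = 7.1848
μ ≥ (5.2 + 7.1848)/2 = 6.1924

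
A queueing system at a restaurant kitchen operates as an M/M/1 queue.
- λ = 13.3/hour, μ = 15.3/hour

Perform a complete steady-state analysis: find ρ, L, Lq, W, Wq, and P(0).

Step 1: ρ = λ/μ = 13.3/15.3 = 0.8693
Step 2: L = λ/(μ-λ) = 13.3/2.00 = 6.6500
Step 3: Lq = λ²/(μ(μ-λ)) = 176.89/(15.3×2.00) = 5.7807
Step 4: W = 1/(μ-λ) = 1/2.00 = 0.5000
Step 5: Wq = λ/(μ(μ-λ)) = 13.3/(15.3×2.00) = 0.4346
Step 6: P(0) = 1-ρ = 0.1307
Verify: L = λW = 13.3×0.5000 = 6.6500 ✔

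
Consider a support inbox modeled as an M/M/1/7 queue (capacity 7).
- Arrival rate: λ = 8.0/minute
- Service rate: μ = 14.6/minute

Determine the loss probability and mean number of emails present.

ρ = λ/μ = 8.0/14.6 = 0.547945
P₀ = (1-ρ)/(1-ρ^(K+1)) = (1-0.547945)/(1-0.547945^8) = 0.4521/0.9919 = 0.4558
P_K = P₀×ρ^K = 0.45576 × 0.547945^7 = 0.45576 × 0.014831 = 0.006759
Blocking probability P_7 = 0.006759 (0.68%)
L = ρ[1 - (K+1)ρ^K + Kρ^(K+1)] / [(1-ρ)(1-ρ^(K+1))]
L = 0.547945 × (1 - 8×0.01483 + 7×0.008126) / ((1 - 0.547945) × (1 - 0.008126)) = 1.1466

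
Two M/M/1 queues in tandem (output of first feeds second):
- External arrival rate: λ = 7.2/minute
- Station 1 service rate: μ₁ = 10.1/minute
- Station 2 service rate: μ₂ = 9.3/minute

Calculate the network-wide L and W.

By Jackson's theorem, each station behaves as independent M/M/1.
Station 1: ρ₁ = 7.2/10.1 = 0.7129, L₁ = ρ₁/(1-ρ₁) = λ/(μ₁-λ) = 7.2/2.90 = 2.48276
Station 2: ρ₂ = 7.2/9.3 = 0.7742, L₂ = ρ₂/(1-ρ₂) = λ/(μ₂-λ) = 7.2/2.10 = 3.42857
Total: L = L₁ + L₂ = 2.48276 + 3.42857 = 5.9113
W = L/λ = 5.9113/7.2 = 0.8210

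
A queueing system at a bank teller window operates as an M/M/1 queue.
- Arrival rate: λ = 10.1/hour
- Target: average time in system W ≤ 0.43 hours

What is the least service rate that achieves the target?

For M/M/1: W = 1/(μ-λ)
Need W ≤ 0.43, so 1/(μ-λ) ≤ 0.43
μ - λ ≥ 1/0.43 = 2.3256
μ ≥ 10.1 + 2.3256 = 12.4256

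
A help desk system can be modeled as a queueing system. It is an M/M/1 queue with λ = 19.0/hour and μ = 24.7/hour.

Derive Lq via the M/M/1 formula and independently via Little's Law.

Method 1 (direct): Lq = λ²/(μ(μ-λ)) = 361.00/(24.7 × 5.70) = 2.5641

Method 2 (Little's Law):
W = 1/(μ-λ) = 1/5.70 = 0.175439
Wq = W - 1/μ = 0.175439 - 0.0404858 = 0.134953
Lq = λWq = 19.0 × 0.134953 = 2.5641 ✔ (matches Method 1)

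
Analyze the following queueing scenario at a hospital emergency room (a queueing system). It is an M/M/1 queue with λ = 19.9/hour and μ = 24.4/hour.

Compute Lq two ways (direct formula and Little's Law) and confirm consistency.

Method 1 (direct): Lq = λ²/(μ(μ-λ)) = 396.01/(24.4 × 4.50) = 3.6066

Method 2 (Little's Law):
W = 1/(μ-λ) = 1/4.50 = 0.2222222
Wq = W - 1/μ = 0.2222222 - 0.04098361 = 0.1812386
Lq = λWq = 19.9 × 0.1812386 = 3.6066 ✔ (matches Method 1)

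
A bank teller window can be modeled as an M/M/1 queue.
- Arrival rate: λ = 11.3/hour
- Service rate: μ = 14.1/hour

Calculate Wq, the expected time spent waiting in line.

First, compute utilization: ρ = λ/μ = 11.3/14.1 = 0.8014
For M/M/1: Wq = λ/(μ(μ-λ))
Wq = 11.3/(14.1 × (14.1-11.3))
Wq = 11.3/(14.1 × 2.80)
Wq = 0.2862 hours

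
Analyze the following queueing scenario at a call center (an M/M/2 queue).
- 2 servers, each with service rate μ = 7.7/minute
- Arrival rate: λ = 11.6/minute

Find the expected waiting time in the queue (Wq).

Traffic intensity: ρ = λ/(cμ) = 11.6/(2×7.7) = 0.7532
Since ρ = 0.7532 < 1, system is stable.
Offered load a = λ/μ = cρ = 11.6/7.7 = 1.5065
P₀ = [ Σₙ₌₀^1 aⁿ/n! + a^2/(2!(1-ρ)) ]⁻¹
Σ = a^0/0! + a^1/1! = 1.0000 + 1.5065 = 2.5065
a^2/(2!(1-ρ)) = 2.2695/(2 × 0.24675) = 4.5988
P₀ = 1/(2.5065 + 4.5988) = 0.1407
Lq = P₀·a^2·ρ / (2!(1-ρ)²) = 0.14074 × 2.2695 × 0.75325 / (2 × 0.060887) = 1.9758
Wq = Lq/λ = 1.9758/11.6 = 0.1703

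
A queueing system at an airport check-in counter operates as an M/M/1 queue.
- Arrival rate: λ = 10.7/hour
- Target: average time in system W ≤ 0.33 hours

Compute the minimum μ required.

For M/M/1: W = 1/(μ-λ)
Need W ≤ 0.33, so 1/(μ-λ) ≤ 0.33
μ - λ ≥ 1/0.33 = 3.0303
μ ≥ 10.7 + 3.0303 = 13.7303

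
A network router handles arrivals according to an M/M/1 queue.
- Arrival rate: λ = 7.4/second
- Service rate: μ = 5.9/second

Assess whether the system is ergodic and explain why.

Stability requires ρ = λ/(cμ) < 1
ρ = 7.4/(1 × 5.9) = 7.4/5.90 = 1.2542
Since 1.2542 ≥ 1, the system is UNSTABLE.
Queue grows without bound. Need μ > λ = 7.4.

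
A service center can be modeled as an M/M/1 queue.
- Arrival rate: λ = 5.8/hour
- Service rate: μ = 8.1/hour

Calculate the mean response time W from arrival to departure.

First, compute utilization: ρ = λ/μ = 5.8/8.1 = 0.7160
For M/M/1: W = 1/(μ-λ)
W = 1/(8.1-5.8) = 1/2.30
W = 0.4348 hours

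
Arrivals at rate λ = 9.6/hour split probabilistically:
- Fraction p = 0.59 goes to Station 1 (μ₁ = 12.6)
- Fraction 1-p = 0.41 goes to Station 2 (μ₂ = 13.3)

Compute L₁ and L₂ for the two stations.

Effective rates: λ₁ = 9.6×0.59 = 5.664, λ₂ = 9.6×0.41 = 3.936
Station 1: ρ₁ = 5.664/12.6 = 0.44952, L₁ = ρ₁/(1-ρ₁) = 0.44952/(1-0.44952) = 0.8166
Station 2: ρ₂ = 3.936/13.3 = 0.2959, L₂ = ρ₂/(1-ρ₂) = 0.2959/(1-0.2959) = 0.4203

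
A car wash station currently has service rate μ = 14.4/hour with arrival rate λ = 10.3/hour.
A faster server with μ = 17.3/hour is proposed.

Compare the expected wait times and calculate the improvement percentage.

System 1: ρ₁ = 10.3/14.4 = 0.7153, W₁ = 1/(14.4-10.3) = 0.24390
System 2: ρ₂ = 10.3/17.3 = 0.5954, W₂ = 1/(17.3-10.3) = 0.14286
Improvement: (W₁-W₂)/W₁ = (0.24390-0.14286)/0.24390 = 41.43%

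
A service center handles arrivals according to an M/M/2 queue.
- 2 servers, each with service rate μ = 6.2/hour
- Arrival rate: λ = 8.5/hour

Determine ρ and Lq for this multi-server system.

Traffic intensity: ρ = λ/(cμ) = 8.5/(2×6.2) = 0.6855
Since ρ = 0.6855 < 1, system is stable.
Offered load a = λ/μ = cρ = 8.5/6.2 = 1.3710
P₀ = [ Σₙ₌₀^1 aⁿ/n! + a^2/(2!(1-ρ)) ]⁻¹
Σ = a^0/0! + a^1/1! = 1.0000 + 1.3710 = 2.3710
a^2/(2!(1-ρ)) = 1.8796/(2 × 0.31452) = 2.9880
P₀ = 1/(2.3710 + 2.9880) = 0.1866
Lq = P₀·a^2·ρ / (2!(1-ρ)²) = 0.18660 × 1.8796 × 0.68548 / (2 × 0.098920) = 1.2152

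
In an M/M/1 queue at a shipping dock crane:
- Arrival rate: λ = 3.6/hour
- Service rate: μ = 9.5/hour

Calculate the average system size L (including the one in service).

ρ = λ/μ = 3.6/9.5 = 0.3789
For M/M/1: L = λ/(μ-λ)
L = 3.6/(9.5-3.6) = 3.6/5.90
L = 0.6102 containers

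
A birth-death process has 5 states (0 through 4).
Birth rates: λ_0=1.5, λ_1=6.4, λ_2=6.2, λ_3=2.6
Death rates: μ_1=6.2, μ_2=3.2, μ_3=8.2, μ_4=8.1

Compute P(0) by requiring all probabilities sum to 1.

Ratios P(n)/P(0) = (λ₀···λₙ₋₁)/(μ₁···μₙ):
P(1)/P(0) = (1.5)/(6.2) = 0.2419
P(2)/P(0) = (1.5×6.4)/(6.2×3.2) = 0.4839
P(3)/P(0) = (1.5×6.4×6.2)/(6.2×3.2×8.2) = 0.3659
P(4)/P(0) = (1.5×6.4×6.2×2.6)/(6.2×3.2×8.2×8.1) = 0.1174

Normalization: ∑ P(n) = 1
P(0) × (1.0000 + 0.2419 + 0.4839 + 0.3659 + 0.1174) = 1
P(0) × 2.2091 = 1
P(0) = 1/2.2091 = 0.4527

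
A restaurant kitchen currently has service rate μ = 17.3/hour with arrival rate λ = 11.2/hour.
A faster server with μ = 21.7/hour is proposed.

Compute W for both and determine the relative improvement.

System 1: ρ₁ = 11.2/17.3 = 0.6474, W₁ = 1/(17.3-11.2) = 0.16393
System 2: ρ₂ = 11.2/21.7 = 0.5161, W₂ = 1/(21.7-11.2) = 0.095238
Improvement: (W₁-W₂)/W₁ = (0.16393-0.095238)/0.16393 = 41.90%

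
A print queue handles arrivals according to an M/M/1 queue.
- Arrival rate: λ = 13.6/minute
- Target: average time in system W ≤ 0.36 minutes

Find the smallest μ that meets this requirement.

For M/M/1: W = 1/(μ-λ)
Need W ≤ 0.36, so 1/(μ-λ) ≤ 0.36
μ - λ ≥ 1/0.36 = 2.7778
μ ≥ 13.6 + 2.7778 = 16.3778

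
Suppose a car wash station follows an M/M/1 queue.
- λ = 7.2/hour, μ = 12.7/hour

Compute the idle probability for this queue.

ρ = λ/μ = 7.2/12.7 = 0.5669
P(0) = 1 - ρ = 1 - 0.5669 = 0.4331
The server is idle 43.31% of the time.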